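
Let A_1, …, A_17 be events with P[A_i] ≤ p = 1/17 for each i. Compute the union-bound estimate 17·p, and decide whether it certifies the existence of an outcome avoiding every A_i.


Union bound: P[∪_{i=1}^{17} A_i] ≤ Σ_i P[A_i] ≤ 17·p = 17·(1/17) = 1.
Numerically: 1 ≈ 1.0000.
Is 1 < 1? NO.
Since the bound 1 is ≥ 1, the union bound is uninformative here; it does NOT by itself certify existence.

17·p = 1 ≈ 1.0000; existence NOT certified by the union bound.


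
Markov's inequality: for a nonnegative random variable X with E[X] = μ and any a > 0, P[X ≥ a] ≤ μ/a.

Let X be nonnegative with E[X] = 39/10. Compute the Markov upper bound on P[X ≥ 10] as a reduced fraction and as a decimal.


μ = E[X] = 39/10, a = 10.
Markov: P[X ≥ 10] ≤ μ/a = (39/10)/10 = 39/100.
Numerically: ≈ 0.3900.
(Since a = 10 > μ = 3.9000, the bound 39/100 is < 1 and informative.)

P[X ≥ 10] ≤ 39/100 ≈ 0.3900.


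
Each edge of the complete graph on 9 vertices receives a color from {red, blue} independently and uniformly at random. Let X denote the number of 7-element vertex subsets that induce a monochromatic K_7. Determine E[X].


Let X = Σ_S X_S over the C(9, 7) = 36 subsets S of size 7, where X_S = 1 if the K_7 on S is monochromatic.
For a fixed S, the K_7 on S has C(7, 2) = 21 edges. P[all 21 edges red] = (1/2)^21, and likewise for blue, so P[monochromatic] = 2·(1/2)^21 = 2^{1 − 21} = 1/1048576.
By linearity of expectation: E[X] = C(9, 7) · 2^{1 − 21} = 36 · 1/1048576 = 9/262144.
Numerically: E[X] ≈ 0.000.

E[X] = C(9,7)·2^(1−C(7,2)) = 9/262144 ≈ 0.000.


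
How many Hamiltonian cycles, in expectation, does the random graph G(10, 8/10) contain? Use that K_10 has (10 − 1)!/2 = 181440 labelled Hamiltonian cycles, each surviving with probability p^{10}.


K_10 has (10 − 1)!/2 = 181440 labelled Hamiltonian cycles.
For each such Hamiltonian cycle H, let X_H = 1 if all 10 edges of H are present in G. Then P[X_H = 1] = p^{10} = (4/5)^{10} = 1048576/9765625.
By linearity of expectation: E[X] = Σ_H E[X_H] = 181440 · p^{10} = 181440 · 1048576/9765625 = 38050725888/1953125.
Numerically: E[X] ≈ 19482.

E[X] = 181440 · (4/5)^{10} = 38050725888/1953125 ≈ 19482.


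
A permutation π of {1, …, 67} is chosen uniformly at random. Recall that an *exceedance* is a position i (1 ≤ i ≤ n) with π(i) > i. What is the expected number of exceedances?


Write X = Σ_{i=1}^{67} X_i, where X_i = 1_{π(i) > i}.
For each fixed i, π(i) is uniform over {1, …, 67} (marginal of a uniform permutation), so P[π(i) > i] = (n − i)/n. Summing: Σ_{i=1}^{67} (n − i)/n = (0 + 1 + … + 66)/67 = 67(67 − 1)/(2·67) = (67 − 1)/2.
Hence E[X] = Σ_{i=1}^{67} (67 − i)/67 = 33 ≈ 33.000000.

E[X] = 33 = 33.000000.


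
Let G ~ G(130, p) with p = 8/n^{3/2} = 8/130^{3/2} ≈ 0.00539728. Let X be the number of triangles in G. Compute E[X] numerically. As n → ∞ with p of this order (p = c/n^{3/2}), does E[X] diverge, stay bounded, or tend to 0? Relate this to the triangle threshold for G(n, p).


Number of potential triangles: C(130, 3) = 357760.
Each occurs with probability p³ ≈ (0.00539728)³ ≈ 1.57226185e-07.
By linearity: E[X] = C(130, 3)·p³ ≈ 357760 · 1.57226185e-07 ≈ 0.056249.
Since α = 3/2 > 1, p = c/n^{3/2} = o(1/n) is below the triangle threshold p ~ 1/n. Asymptotically E[X] ~ (c³/6)·n^{3(1−α)} = (8³/6)·n^{-1.5} → 0, so by Markov's inequality G has no triangles w.h.p.

E[X] ≈ 0.056249; in regime p = Θ(1/n^{3/2}) E[X] tends to 0 (below the triangle threshold p ~ 1/n).


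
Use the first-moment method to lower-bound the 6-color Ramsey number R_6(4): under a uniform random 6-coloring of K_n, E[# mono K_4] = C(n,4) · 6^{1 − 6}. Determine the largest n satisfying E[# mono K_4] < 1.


We need C(n, 4) · 6^{1 − 6} < 1, i.e. C(n, 4) < 6^{6 − 1} = 7776.
Check values of n near the boundary:
  n = 20: C(20, 4) = 4845; 4845 < 7776? YES
  n = 21: C(21, 4) = 5985; 5985 < 7776? YES
  n = 22: C(22, 4) = 7315; 7315 < 7776? YES
  n = 23: C(23, 4) = 8855; 8855 < 7776? NO
The largest n with C(n, 4) < 7776 is n = 22 (where E[X] = 7315/7776 ≈ 0.94072). Hence R_6(4) > 22, i.e. R_6(4) ≥ 23.

Largest n = 22; hence R_6(4) > 22.


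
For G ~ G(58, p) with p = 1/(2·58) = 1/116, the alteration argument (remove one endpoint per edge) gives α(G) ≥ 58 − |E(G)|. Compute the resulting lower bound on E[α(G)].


E[|E(G)|] = C(58, 2)·p = 1653 · (1/116) = 57/4.
E[α(G)] ≥ n − E[|E(G)|] = 58 − 57/4 = 175/4.
Numerically: ≈ 43.750000.
(This is only a lower bound; the true E[α(G)] may be larger.)

E[α(G)] ≥ 175/4 ≈ 43.750000.


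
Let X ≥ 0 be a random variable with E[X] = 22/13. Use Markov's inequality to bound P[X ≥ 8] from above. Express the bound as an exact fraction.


μ = E[X] = 22/13, a = 8.
Markov: P[X ≥ 8] ≤ μ/a = (22/13)/8 = 11/52.
Numerically: ≈ 0.211538.
(Since a = 8 > μ = 1.692308, the bound 11/52 is < 1 and informative.)

P[X ≥ 8] ≤ 11/52 ≈ 0.211538.


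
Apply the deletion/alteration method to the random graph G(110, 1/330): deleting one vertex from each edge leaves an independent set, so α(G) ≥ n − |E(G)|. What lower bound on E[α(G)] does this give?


E[|E(G)|] = C(110, 2)·p = 5995 · (1/330) = 109/6.
E[α(G)] ≥ n − E[|E(G)|] = 110 − 109/6 = 551/6.
Numerically: ≈ 91.8333.
(This is only a lower bound; the true E[α(G)] may be larger.)

E[α(G)] ≥ 551/6 ≈ 91.8333.


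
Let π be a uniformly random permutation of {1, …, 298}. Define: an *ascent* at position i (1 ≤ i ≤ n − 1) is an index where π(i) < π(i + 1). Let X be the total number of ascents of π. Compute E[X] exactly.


Write X = Σ X_I over i = 1, …, 297, with X_I the indicator of one ascent.
There are 297 indicators.
For each fixed i, the pair (π(i), π(i+1)) is a uniformly random ordered pair of distinct values from {1, …, 298}; by symmetry P[π(i) < π(i+1)] = 1/2.
By linearity: E[X] = 297 · (1/2) = (298 − 1) · (1/2) = 297/2 ≈ 148.5000.

E[X] = 297/2 = 148.5000.


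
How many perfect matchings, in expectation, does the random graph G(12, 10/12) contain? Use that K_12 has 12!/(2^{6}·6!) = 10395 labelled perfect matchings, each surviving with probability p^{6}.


K_12 has 12!/(2^{6}·6!) = 10395 labelled perfect matchings.
For each such perfect matching H, let X_H = 1 if all 6 edges of H are present in G. Then P[X_H = 1] = p^{6} = (5/6)^{6} = 15625/46656.
By linearity: E[X] = Σ_H E[X_H] = 10395 · p^{6} = 10395 · 15625/46656 = 6015625/1728.
Numerically: E[X] ≈ 3481.

E[X] = 10395 · (5/6)^{6} = 6015625/1728 ≈ 3481.


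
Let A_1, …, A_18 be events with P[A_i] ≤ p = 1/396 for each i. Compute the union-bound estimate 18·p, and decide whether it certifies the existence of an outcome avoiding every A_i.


Union bound: P[∪_{i=1}^{18} A_i] ≤ Σ_i P[A_i] ≤ 18·p = 18·(1/396) = 1/22.
Numerically: 1/22 ≈ 0.045.
Is 1/22 < 1? YES.
Since P[∪ A_i] ≤ 1/22 < 1, the complement has P[∩ A_i^c] ≥ 1 − 1/22 = 21/22 > 0, so some outcome avoids every A_i.

18·p = 1/22 ≈ 0.045; existence CERTIFIED by the union bound.


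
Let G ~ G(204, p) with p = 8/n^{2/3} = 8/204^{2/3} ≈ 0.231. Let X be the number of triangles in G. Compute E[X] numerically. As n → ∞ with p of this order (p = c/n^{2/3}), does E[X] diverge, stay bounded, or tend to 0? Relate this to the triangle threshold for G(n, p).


Number of potential triangles: C(204, 3) = 1394204.
Each occurs with probability p³ ≈ (0.231)³ ≈ 1.23030e-02.
By linearity: E[X] = C(204, 3)·p³ ≈ 1394204 · 1.23030e-02 ≈ 17152.837.
Since α = 2/3 < 1, p = c/n^{2/3} ≫ 1/n is above the triangle threshold p ~ 1/n. Asymptotically E[X] ~ (c³/6)·n^{3(1−α)} = (8³/6)·n^{1} → ∞; triangles are abundant w.h.p.

E[X] ≈ 17152.837; in regime p = Θ(1/n^{2/3}) E[X] diverges (above the triangle threshold p ~ 1/n).


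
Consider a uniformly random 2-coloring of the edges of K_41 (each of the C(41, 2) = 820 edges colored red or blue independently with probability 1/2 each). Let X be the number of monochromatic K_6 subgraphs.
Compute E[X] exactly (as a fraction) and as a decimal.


Let X = Σ_S X_S over the C(41, 6) = 4496388 subsets S of size 6, where X_S = 1 if the K_6 on S is monochromatic.
For a fixed S, the K_6 on S has C(6, 2) = 15 edges. P[all 15 edges red] = (1/2)^15, and likewise for blue, so P[monochromatic] = 2·(1/2)^15 = 2^{1 − 15} = 1/16384.
By linearity of expectation: E[X] = C(41, 6) · 2^{1 − 15} = 4496388 · 1/16384 = 1124097/4096.
Numerically: E[X] ≈ 274.43774.

E[X] = C(41,6)·2^(1−C(6,2)) = 1124097/4096 ≈ 274.43774.


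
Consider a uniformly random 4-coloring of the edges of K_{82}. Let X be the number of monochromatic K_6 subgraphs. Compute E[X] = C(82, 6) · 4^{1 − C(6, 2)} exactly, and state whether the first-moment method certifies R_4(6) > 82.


E[X] = C(82, 6) · 4^{1 − 15} = 350161812 · 4^{−14} = 350161812/268435456.
As a reduced fraction: E[X] = 87540453/67108864 ≈ 1.3044544.
Is E[X] < 1? NO.
Since E[X] ≥ 1, the first-moment bound is inconclusive at n = 82; it does NOT by itself certify R_4(6) > 82.

E[X] = 87540453/67108864 ≈ 1.3044544; E[X] ≥ 1; first-moment method inconclusive here.


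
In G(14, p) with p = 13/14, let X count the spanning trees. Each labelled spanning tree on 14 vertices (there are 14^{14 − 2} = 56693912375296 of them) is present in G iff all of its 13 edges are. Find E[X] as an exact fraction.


K_14 has 14^{14 − 2} = 56693912375296 labelled spanning trees.
For each such spanning tree H, let X_H = 1 if all 13 edges of H are present in G. Then P[X_H = 1] = p^{13} = (13/14)^{13} = 302875106592253/793714773254144.
Summing the indicators: E[X] = Σ_H E[X_H] = 56693912375296 · p^{13} = 56693912375296 · 302875106592253/793714773254144 = 302875106592253/14.
Numerically: E[X] ≈ 2.1634e+13.

E[X] = 56693912375296 · (13/14)^{13} = 302875106592253/14 ≈ 2.1634e+13.


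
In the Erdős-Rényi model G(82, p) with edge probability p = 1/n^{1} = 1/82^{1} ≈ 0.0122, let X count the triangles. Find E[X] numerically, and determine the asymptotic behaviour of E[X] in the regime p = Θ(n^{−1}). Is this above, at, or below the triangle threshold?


Number of potential triangles: C(82, 3) = 88560.
Each occurs with probability p³ ≈ (0.0122)³ ≈ 1.81367e-06.
By linearity: E[X] = C(82, 3)·p³ ≈ 88560 · 1.81367e-06 ≈ 0.161.
Here α = 1, so p = 1/n is exactly at the triangle threshold p ~ 1/n. Asymptotically E[X] → c³/6 = 1³/6 = 1/6 ≈ 0.167, a bounded constant. In this regime the triangle count is asymptotically Poisson(c³/6).

E[X] ≈ 0.161; in regime p = Θ(1/n^{1}) E[X] stays bounded (at the triangle threshold p ~ 1/n).


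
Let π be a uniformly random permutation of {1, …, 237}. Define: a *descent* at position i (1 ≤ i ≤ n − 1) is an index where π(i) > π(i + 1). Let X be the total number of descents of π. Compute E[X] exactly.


Write X = Σ X_I over i = 1, …, 236, with X_I the indicator of one descent.
There are 236 indicators.
For each fixed i, the pair (π(i), π(i+1)) is a uniformly random ordered pair of distinct values from {1, …, 237}; by symmetry P[π(i) > π(i+1)] = 1/2.
By linearity: E[X] = 236 · (1/2) = (237 − 1) · (1/2) = 118 ≈ 118.00000.

E[X] = 118 = 118.00000.


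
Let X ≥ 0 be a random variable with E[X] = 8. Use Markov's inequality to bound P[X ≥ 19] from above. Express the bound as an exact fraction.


μ = E[X] = 8, a = 19.
Markov: P[X ≥ 19] ≤ μ/a = (8)/19 = 8/19.
Numerically: ≈ 0.42105.
(Since a = 19 > μ = 8.00000, the bound 8/19 is < 1 and informative.)

P[X ≥ 19] ≤ 8/19 ≈ 0.42105.


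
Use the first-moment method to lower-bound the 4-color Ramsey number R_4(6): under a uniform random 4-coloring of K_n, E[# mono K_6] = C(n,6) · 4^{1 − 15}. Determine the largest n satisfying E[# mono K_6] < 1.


We need C(n, 6) · 4^{1 − 15} < 1, i.e. C(n, 6) < 4^{15 − 1} = 268435456.
Check values of n near the boundary:
  n = 74: C(74, 6) = 185250786; 185250786 < 268435456? YES
  n = 75: C(75, 6) = 201359550; 201359550 < 268435456? YES
  n = 76: C(76, 6) = 218618940; 218618940 < 268435456? YES
  n = 77: C(77, 6) = 237093780; 237093780 < 268435456? YES
  n = 78: C(78, 6) = 256851595; 256851595 < 268435456? YES
  n = 79: C(79, 6) = 277962685; 277962685 < 268435456? NO
The largest n with C(n, 6) < 268435456 is n = 78 (where E[X] = 256851595/268435456 ≈ 0.95685). Hence R_4(6) > 78, i.e. R_4(6) ≥ 79.

Largest n = 78; hence R_4(6) > 78.


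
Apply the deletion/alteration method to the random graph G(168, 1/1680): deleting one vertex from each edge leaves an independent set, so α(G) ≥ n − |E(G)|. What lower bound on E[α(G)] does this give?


E[|E(G)|] = C(168, 2)·p = 14028 · (1/1680) = 167/20.
E[α(G)] ≥ n − E[|E(G)|] = 168 − 167/20 = 3193/20.
Numerically: ≈ 159.650.
(This is only a lower bound; the true E[α(G)] may be larger.)

E[α(G)] ≥ 3193/20 ≈ 159.650.


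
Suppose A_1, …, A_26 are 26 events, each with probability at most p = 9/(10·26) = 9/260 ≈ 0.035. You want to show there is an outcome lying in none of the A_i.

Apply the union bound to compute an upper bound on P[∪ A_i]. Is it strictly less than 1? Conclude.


Union bound: P[∪_{i=1}^{26} A_i] ≤ Σ_i P[A_i] ≤ 26·p = 26·(9/260) = 9/10.
Numerically: 9/10 ≈ 0.900.
Is 9/10 < 1? YES.
Since P[∪ A_i] ≤ 9/10 < 1, the complement has P[∩ A_i^c] ≥ 1 − 9/10 = 1/10 > 0, so some outcome avoids every A_i.

26·p = 9/10 ≈ 0.900; existence CERTIFIED by the union bound.


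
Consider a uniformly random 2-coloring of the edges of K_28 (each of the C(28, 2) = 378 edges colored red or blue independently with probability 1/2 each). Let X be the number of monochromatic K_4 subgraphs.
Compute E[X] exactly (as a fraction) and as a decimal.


Let X = Σ_S X_S over the C(28, 4) = 20475 subsets S of size 4, where X_S = 1 if the K_4 on S is monochromatic.
For a fixed S, the K_4 on S has C(4, 2) = 6 edges. P[all 6 edges red] = (1/2)^6, and likewise for blue, so P[monochromatic] = 2·(1/2)^6 = 2^{1 − 6} = 1/32.
By linearity of expectation: E[X] = C(28, 4) · 2^{1 − 6} = 20475 · 1/32 = 20475/32.
Numerically: E[X] ≈ 639.844.

E[X] = C(28,4)·2^(1−C(4,2)) = 20475/32 ≈ 639.844.


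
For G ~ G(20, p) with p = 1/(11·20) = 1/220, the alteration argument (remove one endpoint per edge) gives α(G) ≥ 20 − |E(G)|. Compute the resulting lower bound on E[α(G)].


E[|E(G)|] = C(20, 2)·p = 190 · (1/220) = 19/22.
E[α(G)] ≥ n − E[|E(G)|] = 20 − 19/22 = 421/22.
Numerically: ≈ 19.1364.
(This is only a lower bound; the true E[α(G)] may be larger.)

E[α(G)] ≥ 421/22 ≈ 19.1364.


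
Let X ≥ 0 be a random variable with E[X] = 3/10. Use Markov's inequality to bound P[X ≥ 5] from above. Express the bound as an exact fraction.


μ = E[X] = 3/10, a = 5.
Markov: P[X ≥ 5] ≤ μ/a = (3/10)/5 = 3/50.
Numerically: ≈ 0.06000.
(Since a = 5 > μ = 0.30000, the bound 3/50 is < 1 and informative.)

P[X ≥ 5] ≤ 3/50 ≈ 0.06000.


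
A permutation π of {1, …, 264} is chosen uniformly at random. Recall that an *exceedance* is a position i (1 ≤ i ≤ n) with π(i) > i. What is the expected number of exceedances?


Write X = Σ_{i=1}^{264} X_i, where X_i = 1_{π(i) > i}.
For each fixed i, π(i) is uniform over {1, …, 264} (marginal of a uniform permutation), so P[π(i) > i] = (n − i)/n. Summing: Σ_{i=1}^{264} (n − i)/n = (0 + 1 + … + 263)/264 = 264(264 − 1)/(2·264) = (264 − 1)/2.
Hence E[X] = Σ_{i=1}^{264} (264 − i)/264 = 263/2 ≈ 131.5000.

E[X] = 263/2 = 131.5000.


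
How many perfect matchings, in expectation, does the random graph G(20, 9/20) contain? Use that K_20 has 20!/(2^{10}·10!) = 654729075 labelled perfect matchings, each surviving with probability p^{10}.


K_20 has 20!/(2^{10}·10!) = 654729075 labelled perfect matchings.
For each such perfect matching H, let X_H = 1 if all 10 edges of H are present in G. Then P[X_H = 1] = p^{10} = (9/20)^{10} = 3486784401/10240000000000.
By linearity: E[X] = Σ_H E[X_H] = 654729075 · p^{10} = 654729075 · 3486784401/10240000000000 = 91315965023646363/409600000000.
Numerically: E[X] ≈ 2.229e+05.

E[X] = 654729075 · (9/20)^{10} = 91315965023646363/409600000000 ≈ 2.229e+05.


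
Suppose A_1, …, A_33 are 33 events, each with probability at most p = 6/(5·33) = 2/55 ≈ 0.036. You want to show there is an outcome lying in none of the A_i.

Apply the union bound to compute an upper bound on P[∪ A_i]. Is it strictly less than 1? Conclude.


Union bound: P[∪_{i=1}^{33} A_i] ≤ Σ_i P[A_i] ≤ 33·p = 33·(2/55) = 6/5.
Numerically: 6/5 ≈ 1.200.
Is 6/5 < 1? NO.
Since the bound 6/5 is ≥ 1, the union bound is uninformative here; it does NOT by itself certify existence.

33·p = 6/5 ≈ 1.200; existence NOT certified by the union bound.


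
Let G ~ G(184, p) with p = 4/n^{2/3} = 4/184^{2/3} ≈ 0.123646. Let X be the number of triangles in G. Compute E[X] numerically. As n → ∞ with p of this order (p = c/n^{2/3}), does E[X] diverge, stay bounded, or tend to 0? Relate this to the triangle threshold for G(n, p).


Number of potential triangles: C(184, 3) = 1021384.
Each occurs with probability p³ ≈ (0.123646)³ ≈ 1.89035917e-03.
By linearity: E[X] = C(184, 3)·p³ ≈ 1021384 · 1.89035917e-03 ≈ 1930.782609.
Since α = 2/3 < 1, p = c/n^{2/3} ≫ 1/n is above the triangle threshold p ~ 1/n. Asymptotically E[X] ~ (c³/6)·n^{3(1−α)} = (4³/6)·n^{1} → ∞; triangles are abundant w.h.p.

E[X] ≈ 1930.782609; in regime p = Θ(1/n^{2/3}) E[X] diverges (above the triangle threshold p ~ 1/n).


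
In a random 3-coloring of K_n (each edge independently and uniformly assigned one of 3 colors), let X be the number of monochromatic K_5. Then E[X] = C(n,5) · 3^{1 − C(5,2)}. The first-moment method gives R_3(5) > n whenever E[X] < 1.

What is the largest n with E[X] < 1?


We need C(n, 5) · 3^{1 − 10} < 1, i.e. C(n, 5) < 3^{10 − 1} = 19683.
Check values of n near the boundary:
  n = 14: C(14, 5) = 2002; 2002 < 19683? YES
  n = 15: C(15, 5) = 3003; 3003 < 19683? YES
  n = 16: C(16, 5) = 4368; 4368 < 19683? YES
  n = 17: C(17, 5) = 6188; 6188 < 19683? YES
  n = 18: C(18, 5) = 8568; 8568 < 19683? YES
  n = 19: C(19, 5) = 11628; 11628 < 19683? YES
  n = 20: C(20, 5) = 15504; 15504 < 19683? YES
  n = 21: C(21, 5) = 20349; 20349 < 19683? NO
  n = 22: C(22, 5) = 26334; 26334 < 19683? NO
The largest n with C(n, 5) < 19683 is n = 20 (where E[X] = 5168/6561 ≈ 0.788). Hence R_3(5) > 20, i.e. R_3(5) ≥ 21.

Largest n = 20; hence R_3(5) > 20.


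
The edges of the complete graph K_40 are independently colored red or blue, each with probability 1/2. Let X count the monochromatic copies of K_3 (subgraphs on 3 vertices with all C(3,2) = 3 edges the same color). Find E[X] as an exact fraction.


Let X = Σ_S X_S over the C(40, 3) = 9880 subsets S of size 3, where X_S = 1 if the K_3 on S is monochromatic.
For a fixed S, the K_3 on S has C(3, 2) = 3 edges. P[all 3 edges red] = (1/2)^3, and likewise for blue, so P[monochromatic] = 2·(1/2)^3 = 2^{1 − 3} = 1/4.
By linearity of expectation: E[X] = C(40, 3) · 2^{1 − 3} = 9880 · 1/4 = 2470.
Numerically: E[X] ≈ 2470.00000.

E[X] = C(40,3)·2^(1−C(3,2)) = 2470 ≈ 2470.00000.


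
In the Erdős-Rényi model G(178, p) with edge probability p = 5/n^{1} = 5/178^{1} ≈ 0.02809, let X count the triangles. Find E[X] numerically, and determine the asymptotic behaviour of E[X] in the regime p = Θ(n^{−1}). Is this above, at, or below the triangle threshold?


Number of potential triangles: C(178, 3) = 924176.
Each occurs with probability p³ ≈ (0.02809)³ ≈ 2.2164095e-05.
By linearity: E[X] = C(178, 3)·p³ ≈ 924176 · 2.2164095e-05 ≈ 20.48352.
Here α = 1, so p = 5/n is exactly at the triangle threshold p ~ 1/n. Asymptotically E[X] → c³/6 = 5³/6 = 125/6 ≈ 20.83333, a bounded constant. In this regime the triangle count is asymptotically Poisson(c³/6).

E[X] ≈ 20.48352; in regime p = Θ(1/n^{1}) E[X] stays bounded (at the triangle threshold p ~ 1/n).


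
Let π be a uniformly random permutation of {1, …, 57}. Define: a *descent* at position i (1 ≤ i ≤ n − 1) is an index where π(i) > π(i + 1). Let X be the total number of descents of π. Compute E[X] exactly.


Write X = Σ X_I over i = 1, …, 56, with X_I the indicator of one descent.
There are 56 indicators.
For each fixed i, the pair (π(i), π(i+1)) is a uniformly random ordered pair of distinct values from {1, …, 57}; by symmetry P[π(i) > π(i+1)] = 1/2.
By linearity: E[X] = 56 · (1/2) = (57 − 1) · (1/2) = 28 ≈ 28.0000.

E[X] = 28 = 28.0000.


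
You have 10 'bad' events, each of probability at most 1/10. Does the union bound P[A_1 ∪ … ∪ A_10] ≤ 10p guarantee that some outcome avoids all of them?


Union bound: P[∪_{i=1}^{10} A_i] ≤ Σ_i P[A_i] ≤ 10·p = 10·(1/10) = 1.
Numerically: 1 ≈ 1.00000.
Is 1 < 1? NO.
Since the bound 1 is ≥ 1, the union bound is uninformative here; it does NOT by itself certify existence.

10·p = 1 ≈ 1.00000; existence NOT certified by the union bound.


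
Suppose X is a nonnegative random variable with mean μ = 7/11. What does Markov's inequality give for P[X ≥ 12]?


μ = E[X] = 7/11, a = 12.
Markov: P[X ≥ 12] ≤ μ/a = (7/11)/12 = 7/132.
Numerically: ≈ 0.053030.
(Since a = 12 > μ = 0.636364, the bound 7/132 is < 1 and informative.)

P[X ≥ 12] ≤ 7/132 ≈ 0.053030.


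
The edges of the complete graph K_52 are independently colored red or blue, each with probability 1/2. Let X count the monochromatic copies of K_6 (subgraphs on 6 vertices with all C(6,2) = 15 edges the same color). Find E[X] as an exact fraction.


Let X = Σ_S X_S over the C(52, 6) = 20358520 subsets S of size 6, where X_S = 1 if the K_6 on S is monochromatic.
For a fixed S, the K_6 on S has C(6, 2) = 15 edges. P[all 15 edges red] = (1/2)^15, and likewise for blue, so P[monochromatic] = 2·(1/2)^15 = 2^{1 − 15} = 1/16384.
Summing: E[X] = C(52, 6) · 2^{1 − 15} = 20358520 · 1/16384 = 2544815/2048.
Numerically: E[X] ≈ 1242.585.

E[X] = C(52,6)·2^(1−C(6,2)) = 2544815/2048 ≈ 1242.585.


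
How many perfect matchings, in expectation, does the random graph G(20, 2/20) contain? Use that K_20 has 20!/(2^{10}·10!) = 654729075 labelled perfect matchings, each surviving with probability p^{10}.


K_20 has 20!/(2^{10}·10!) = 654729075 labelled perfect matchings.
For each such perfect matching H, let X_H = 1 if all 10 edges of H are present in G. Then P[X_H = 1] = p^{10} = (1/10)^{10} = 1/10000000000.
By linearity: E[X] = Σ_H E[X_H] = 654729075 · p^{10} = 654729075 · 1/10000000000 = 26189163/400000000.
Numerically: E[X] ≈ 0.0654729.

E[X] = 654729075 · (1/10)^{10} = 26189163/400000000 ≈ 0.0654729.


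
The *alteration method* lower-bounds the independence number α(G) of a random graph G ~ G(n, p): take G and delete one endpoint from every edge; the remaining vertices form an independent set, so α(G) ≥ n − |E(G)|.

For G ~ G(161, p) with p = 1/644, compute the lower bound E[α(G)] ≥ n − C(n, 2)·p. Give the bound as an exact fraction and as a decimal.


E[|E(G)|] = C(161, 2)·p = 12880 · (1/644) = 20.
E[α(G)] ≥ n − E[|E(G)|] = 161 − 20 = 141.
Numerically: ≈ 141.0000.
(This is only a lower bound; the true E[α(G)] may be larger.)

E[α(G)] ≥ 141 ≈ 141.0000.


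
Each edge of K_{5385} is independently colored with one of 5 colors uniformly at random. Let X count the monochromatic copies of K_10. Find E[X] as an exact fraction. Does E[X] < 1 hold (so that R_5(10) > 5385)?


E[X] = C(5385, 10) · 5^{1 − 45} = 5603542957245638044321604098176 · 5^{−44} = 5603542957245638044321604098176/5684341886080801486968994140625.
As a reduced fraction: E[X] = 5603542957245638044321604098176/5684341886080801486968994140625 ≈ 0.9858.
Is E[X] < 1? YES.
Since E[X] < 1, there exists a 5-coloring of K_{5385} with no monochromatic K_10; hence R_5(10) > 5385.

E[X] = 5603542957245638044321604098176/5684341886080801486968994140625 ≈ 0.9858; E[X] < 1, so R_5(10) > 5385.


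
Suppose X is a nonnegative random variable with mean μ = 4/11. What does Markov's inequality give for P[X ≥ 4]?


μ = E[X] = 4/11, a = 4.
Markov: P[X ≥ 4] ≤ μ/a = (4/11)/4 = 1/11.
Numerically: ≈ 0.09091.
(Since a = 4 > μ = 0.36364, the bound 1/11 is < 1 and informative.)

P[X ≥ 4] ≤ 1/11 ≈ 0.09091.


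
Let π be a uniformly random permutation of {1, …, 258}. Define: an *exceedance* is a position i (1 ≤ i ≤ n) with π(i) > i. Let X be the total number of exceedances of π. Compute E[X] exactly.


Write X = Σ_{i=1}^{258} X_i, where X_i = 1_{π(i) > i}.
For each fixed i, π(i) is uniform over {1, …, 258} (marginal of a uniform permutation), so P[π(i) > i] = (n − i)/n. Summing: Σ_{i=1}^{258} (n − i)/n = (0 + 1 + … + 257)/258 = 258(258 − 1)/(2·258) = (258 − 1)/2.
Hence E[X] = Σ_{i=1}^{258} (258 − i)/258 = 257/2 ≈ 128.500.

E[X] = 257/2 = 128.500.


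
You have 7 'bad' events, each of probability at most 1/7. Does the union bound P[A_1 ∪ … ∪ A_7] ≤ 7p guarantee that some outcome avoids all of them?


Union bound: P[∪_{i=1}^{7} A_i] ≤ Σ_i P[A_i] ≤ 7·p = 7·(1/7) = 1.
Numerically: 1 ≈ 1.000000.
Is 1 < 1? NO.
Since the bound 1 is ≥ 1, the union bound is uninformative here; it does NOT by itself certify existence.

7·p = 1 ≈ 1.000000; existence NOT certified by the union bound.


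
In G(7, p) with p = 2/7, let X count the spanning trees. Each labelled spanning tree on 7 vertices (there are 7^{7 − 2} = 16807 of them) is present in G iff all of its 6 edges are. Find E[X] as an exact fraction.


K_7 has 7^{7 − 2} = 16807 labelled spanning trees.
For each such spanning tree H, let X_H = 1 if all 6 edges of H are present in G. Then P[X_H = 1] = p^{6} = (2/7)^{6} = 64/117649.
By linearity of expectation: E[X] = Σ_H E[X_H] = 16807 · p^{6} = 16807 · 64/117649 = 64/7.
Numerically: E[X] ≈ 9.14.

E[X] = 16807 · (2/7)^{6} = 64/7 ≈ 9.14.


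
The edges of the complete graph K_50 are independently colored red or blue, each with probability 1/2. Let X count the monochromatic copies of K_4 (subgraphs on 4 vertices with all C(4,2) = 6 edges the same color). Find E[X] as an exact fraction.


Let X = Σ_S X_S over the C(50, 4) = 230300 subsets S of size 4, where X_S = 1 if the K_4 on S is monochromatic.
For a fixed S, the K_4 on S has C(4, 2) = 6 edges. P[all 6 edges red] = (1/2)^6, and likewise for blue, so P[monochromatic] = 2·(1/2)^6 = 2^{1 − 6} = 1/32.
By linearity: E[X] = C(50, 4) · 2^{1 − 6} = 230300 · 1/32 = 57575/8.
Numerically: E[X] ≈ 7196.87500.

E[X] = C(50,4)·2^(1−C(4,2)) = 57575/8 ≈ 7196.87500.


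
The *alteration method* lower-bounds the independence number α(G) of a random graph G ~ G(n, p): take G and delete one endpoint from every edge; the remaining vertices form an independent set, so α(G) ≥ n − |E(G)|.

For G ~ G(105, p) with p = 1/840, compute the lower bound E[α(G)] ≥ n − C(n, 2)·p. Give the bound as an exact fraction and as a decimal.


E[|E(G)|] = C(105, 2)·p = 5460 · (1/840) = 13/2.
E[α(G)] ≥ n − E[|E(G)|] = 105 − 13/2 = 197/2.
Numerically: ≈ 98.50000.
(This is only a lower bound; the true E[α(G)] may be larger.)

E[α(G)] ≥ 197/2 ≈ 98.50000.


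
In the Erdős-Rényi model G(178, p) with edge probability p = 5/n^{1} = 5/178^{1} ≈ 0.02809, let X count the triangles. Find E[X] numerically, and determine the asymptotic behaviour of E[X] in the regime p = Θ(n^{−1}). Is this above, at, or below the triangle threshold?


Number of potential triangles: C(178, 3) = 924176.
Each occurs with probability p³ ≈ (0.02809)³ ≈ 2.216410e-05.
By linearity: E[X] = C(178, 3)·p³ ≈ 924176 · 2.216410e-05 ≈ 20.4835.
Here α = 1, so p = 5/n is exactly at the triangle threshold p ~ 1/n. Asymptotically E[X] → c³/6 = 5³/6 = 125/6 ≈ 20.8333, a bounded constant. In this regime the triangle count is asymptotically Poisson(c³/6).

E[X] ≈ 20.4835; in regime p = Θ(1/n^{1}) E[X] stays bounded (at the triangle threshold p ~ 1/n).


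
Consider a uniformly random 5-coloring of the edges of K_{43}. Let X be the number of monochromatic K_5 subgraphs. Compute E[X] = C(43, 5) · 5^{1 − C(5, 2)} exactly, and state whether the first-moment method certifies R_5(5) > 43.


E[X] = C(43, 5) · 5^{1 − 10} = 962598 · 5^{−9} = 962598/1953125.
As a reduced fraction: E[X] = 962598/1953125 ≈ 0.49285.
Is E[X] < 1? YES.
Since E[X] < 1, there exists a 5-coloring of K_{43} with no monochromatic K_5; hence R_5(5) > 43.

E[X] = 962598/1953125 ≈ 0.49285; E[X] < 1, so R_5(5) > 43.


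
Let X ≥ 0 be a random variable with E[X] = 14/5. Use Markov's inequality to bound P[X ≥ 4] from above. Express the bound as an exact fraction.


μ = E[X] = 14/5, a = 4.
Markov: P[X ≥ 4] ≤ μ/a = (14/5)/4 = 7/10.
Numerically: ≈ 0.700000.
(Since a = 4 > μ = 2.800000, the bound 7/10 is < 1 and informative.)

P[X ≥ 4] ≤ 7/10 ≈ 0.700000.


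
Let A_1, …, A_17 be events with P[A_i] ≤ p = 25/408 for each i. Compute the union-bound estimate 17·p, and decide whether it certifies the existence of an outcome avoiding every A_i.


Union bound: P[∪_{i=1}^{17} A_i] ≤ Σ_i P[A_i] ≤ 17·p = 17·(25/408) = 25/24.
Numerically: 25/24 ≈ 1.0417.
Is 25/24 < 1? NO.
Since the bound 25/24 is ≥ 1, the union bound is uninformative here; it does NOT by itself certify existence.

17·p = 25/24 ≈ 1.0417; existence NOT certified by the union bound.


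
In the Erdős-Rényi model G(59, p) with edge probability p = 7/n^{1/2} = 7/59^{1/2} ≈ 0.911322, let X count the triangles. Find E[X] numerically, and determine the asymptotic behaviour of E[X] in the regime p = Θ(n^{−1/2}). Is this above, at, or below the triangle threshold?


Number of potential triangles: C(59, 3) = 32509.
Each occurs with probability p³ ≈ (0.911322)³ ≈ 7.56860957e-01.
By linearity: E[X] = C(59, 3)·p³ ≈ 32509 · 7.56860957e-01 ≈ 24604.792853.
Since α = 1/2 < 1, p = c/n^{1/2} ≫ 1/n is above the triangle threshold p ~ 1/n. Asymptotically E[X] ~ (c³/6)·n^{3(1−α)} = (7³/6)·n^{1.5} → ∞; triangles are abundant w.h.p.

E[X] ≈ 24604.792853; in regime p = Θ(1/n^{1/2}) E[X] diverges (above the triangle threshold p ~ 1/n).


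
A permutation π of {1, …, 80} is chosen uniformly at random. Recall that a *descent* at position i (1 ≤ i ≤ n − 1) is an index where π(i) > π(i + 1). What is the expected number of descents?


Write X = Σ X_I over i = 1, …, 79, with X_I the indicator of one descent.
There are 79 indicators.
For each fixed i, the pair (π(i), π(i+1)) is a uniformly random ordered pair of distinct values from {1, …, 80}; by symmetry P[π(i) > π(i+1)] = 1/2.
By linearity: E[X] = 79 · (1/2) = (80 − 1) · (1/2) = 79/2 ≈ 39.500.

E[X] = 79/2 = 39.500.


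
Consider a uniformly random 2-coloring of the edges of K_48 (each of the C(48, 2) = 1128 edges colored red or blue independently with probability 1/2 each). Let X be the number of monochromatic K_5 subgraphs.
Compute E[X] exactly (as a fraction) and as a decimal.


Let X = Σ_S X_S over the C(48, 5) = 1712304 subsets S of size 5, where X_S = 1 if the K_5 on S is monochromatic.
For a fixed S, the K_5 on S has C(5, 2) = 10 edges. P[all 10 edges red] = (1/2)^10, and likewise for blue, so P[monochromatic] = 2·(1/2)^10 = 2^{1 − 10} = 1/512.
By linearity of expectation: E[X] = C(48, 5) · 2^{1 − 10} = 1712304 · 1/512 = 107019/32.
Numerically: E[X] ≈ 3344.344.

E[X] = C(48,5)·2^(1−C(5,2)) = 107019/32 ≈ 3344.344.


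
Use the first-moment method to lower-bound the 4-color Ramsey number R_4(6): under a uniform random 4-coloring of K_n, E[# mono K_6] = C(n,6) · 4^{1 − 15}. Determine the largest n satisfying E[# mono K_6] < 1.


We need C(n, 6) · 4^{1 − 15} < 1, i.e. C(n, 6) < 4^{15 − 1} = 268435456.
Check values of n near the boundary:
  n = 76: C(76, 6) = 218618940; 218618940 < 268435456? YES
  n = 77: C(77, 6) = 237093780; 237093780 < 268435456? YES
  n = 78: C(78, 6) = 256851595; 256851595 < 268435456? YES
  n = 79: C(79, 6) = 277962685; 277962685 < 268435456? NO
The largest n with C(n, 6) < 268435456 is n = 78 (where E[X] = 256851595/268435456 ≈ 0.9568468). Hence R_4(6) > 78, i.e. R_4(6) ≥ 79.

Largest n = 78; hence R_4(6) > 78.


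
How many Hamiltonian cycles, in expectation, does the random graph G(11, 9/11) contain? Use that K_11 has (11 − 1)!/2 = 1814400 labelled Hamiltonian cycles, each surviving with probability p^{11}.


K_11 has (11 − 1)!/2 = 1814400 labelled Hamiltonian cycles.
For each such Hamiltonian cycle H, let X_H = 1 if all 11 edges of H are present in G. Then P[X_H = 1] = p^{11} = (9/11)^{11} = 31381059609/285311670611.
By linearity of expectation: E[X] = Σ_H E[X_H] = 1814400 · p^{11} = 1814400 · 31381059609/285311670611 = 56937794554569600/285311670611.
Numerically: E[X] ≈ 1.9956e+05.

E[X] = 1814400 · (9/11)^{11} = 56937794554569600/285311670611 ≈ 1.9956e+05.


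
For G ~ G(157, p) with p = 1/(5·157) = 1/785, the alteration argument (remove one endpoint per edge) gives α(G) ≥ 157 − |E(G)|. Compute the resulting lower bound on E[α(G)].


E[|E(G)|] = C(157, 2)·p = 12246 · (1/785) = 78/5.
E[α(G)] ≥ n − E[|E(G)|] = 157 − 78/5 = 707/5.
Numerically: ≈ 141.400.
(This is only a lower bound; the true E[α(G)] may be larger.)

E[α(G)] ≥ 707/5 ≈ 141.400.


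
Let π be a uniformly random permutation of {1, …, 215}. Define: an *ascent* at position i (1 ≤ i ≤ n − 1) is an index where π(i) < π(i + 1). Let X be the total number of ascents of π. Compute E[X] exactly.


Write X = Σ X_I over i = 1, …, 214, with X_I the indicator of one ascent.
There are 214 indicators.
For each fixed i, the pair (π(i), π(i+1)) is a uniformly random ordered pair of distinct values from {1, …, 215}; by symmetry P[π(i) < π(i+1)] = 1/2.
By linearity: E[X] = 214 · (1/2) = (215 − 1) · (1/2) = 107 ≈ 107.0000.

E[X] = 107 = 107.0000.


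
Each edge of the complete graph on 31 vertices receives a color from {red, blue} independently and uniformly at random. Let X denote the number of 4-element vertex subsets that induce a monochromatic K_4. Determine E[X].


Let X = Σ_S X_S over the C(31, 4) = 31465 subsets S of size 4, where X_S = 1 if the K_4 on S is monochromatic.
For a fixed S, the K_4 on S has C(4, 2) = 6 edges. P[all 6 edges red] = (1/2)^6, and likewise for blue, so P[monochromatic] = 2·(1/2)^6 = 2^{1 − 6} = 1/32.
By linearity of expectation: E[X] = C(31, 4) · 2^{1 − 6} = 31465 · 1/32 = 31465/32.
Numerically: E[X] ≈ 983.28125.

E[X] = C(31,4)·2^(1−C(4,2)) = 31465/32 ≈ 983.28125.


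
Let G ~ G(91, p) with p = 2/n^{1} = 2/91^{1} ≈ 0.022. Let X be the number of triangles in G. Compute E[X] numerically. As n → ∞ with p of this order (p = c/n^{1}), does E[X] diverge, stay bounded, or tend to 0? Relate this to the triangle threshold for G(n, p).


Number of potential triangles: C(91, 3) = 121485.
Each occurs with probability p³ ≈ (0.022)³ ≈ 1.06161e-05.
By linearity: E[X] = C(91, 3)·p³ ≈ 121485 · 1.06161e-05 ≈ 1.290.
Here α = 1, so p = 2/n is exactly at the triangle threshold p ~ 1/n. Asymptotically E[X] → c³/6 = 2³/6 = 4/3 ≈ 1.333, a bounded constant. In this regime the triangle count is asymptotically Poisson(c³/6).

E[X] ≈ 1.290; in regime p = Θ(1/n^{1}) E[X] stays bounded (at the triangle threshold p ~ 1/n).


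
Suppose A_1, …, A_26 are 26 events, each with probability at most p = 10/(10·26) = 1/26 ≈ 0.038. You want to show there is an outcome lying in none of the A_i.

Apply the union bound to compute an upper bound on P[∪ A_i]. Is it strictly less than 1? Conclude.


Union bound: P[∪_{i=1}^{26} A_i] ≤ Σ_i P[A_i] ≤ 26·p = 26·(1/26) = 1.
Numerically: 1 ≈ 1.000.
Is 1 < 1? NO.
Since the bound 1 is ≥ 1, the union bound is uninformative here; it does NOT by itself certify existence.

26·p = 1 ≈ 1.000; existence NOT certified by the union bound.


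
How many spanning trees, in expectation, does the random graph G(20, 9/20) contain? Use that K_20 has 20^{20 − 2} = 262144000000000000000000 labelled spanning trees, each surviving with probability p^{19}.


K_20 has 20^{20 − 2} = 262144000000000000000000 labelled spanning trees.
For each such spanning tree H, let X_H = 1 if all 19 edges of H are present in G. Then P[X_H = 1] = p^{19} = (9/20)^{19} = 1350851717672992089/5242880000000000000000000.
By linearity of expectation: E[X] = Σ_H E[X_H] = 262144000000000000000000 · p^{19} = 262144000000000000000000 · 1350851717672992089/5242880000000000000000000 = 1350851717672992089/20.
Numerically: E[X] ≈ 6.7543e+16.

E[X] = 262144000000000000000000 · (9/20)^{19} = 1350851717672992089/20 ≈ 6.7543e+16.


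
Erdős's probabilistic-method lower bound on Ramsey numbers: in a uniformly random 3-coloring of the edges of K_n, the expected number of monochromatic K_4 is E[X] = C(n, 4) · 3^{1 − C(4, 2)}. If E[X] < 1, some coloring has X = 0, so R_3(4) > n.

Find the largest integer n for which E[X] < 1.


We need C(n, 4) · 3^{1 − 6} < 1, i.e. C(n, 4) < 3^{6 − 1} = 243.
Check values of n near the boundary:
  n = 8: C(8, 4) = 70; 70 < 243? YES
  n = 9: C(9, 4) = 126; 126 < 243? YES
  n = 10: C(10, 4) = 210; 210 < 243? YES
  n = 11: C(11, 4) = 330; 330 < 243? NO
  n = 12: C(12, 4) = 495; 495 < 243? NO
  n = 13: C(13, 4) = 715; 715 < 243? NO
The largest n with C(n, 4) < 243 is n = 10 (where E[X] = 70/81 ≈ 0.8642). Hence R_3(4) > 10, i.e. R_3(4) ≥ 11.

Largest n = 10; hence R_3(4) > 10.


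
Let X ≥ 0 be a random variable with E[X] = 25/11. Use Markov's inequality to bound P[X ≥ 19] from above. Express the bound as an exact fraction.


μ = E[X] = 25/11, a = 19.
Markov: P[X ≥ 19] ≤ μ/a = (25/11)/19 = 25/209.
Numerically: ≈ 0.119617.
(Since a = 19 > μ = 2.272727, the bound 25/209 is < 1 and informative.)

P[X ≥ 19] ≤ 25/209 ≈ 0.119617.


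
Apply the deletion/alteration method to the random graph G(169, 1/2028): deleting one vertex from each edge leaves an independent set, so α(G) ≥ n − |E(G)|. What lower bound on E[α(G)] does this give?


E[|E(G)|] = C(169, 2)·p = 14196 · (1/2028) = 7.
E[α(G)] ≥ n − E[|E(G)|] = 169 − 7 = 162.
Numerically: ≈ 162.0000.
(This is only a lower bound; the true E[α(G)] may be larger.)

E[α(G)] ≥ 162 ≈ 162.0000.


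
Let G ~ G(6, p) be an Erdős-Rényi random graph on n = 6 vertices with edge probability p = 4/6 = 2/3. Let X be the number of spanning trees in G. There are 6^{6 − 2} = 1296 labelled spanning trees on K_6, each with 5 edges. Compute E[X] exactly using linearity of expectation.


K_6 has 6^{6 − 2} = 1296 labelled spanning trees.
For each such spanning tree H, let X_H = 1 if all 5 edges of H are present in G. Then P[X_H = 1] = p^{5} = (2/3)^{5} = 32/243.
By linearity: E[X] = Σ_H E[X_H] = 1296 · p^{5} = 1296 · 32/243 = 512/3.
Numerically: E[X] ≈ 170.667.

E[X] = 1296 · (2/3)^{5} = 512/3 ≈ 170.667.


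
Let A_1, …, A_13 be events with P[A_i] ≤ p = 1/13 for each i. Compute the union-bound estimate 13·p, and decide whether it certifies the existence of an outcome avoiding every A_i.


Union bound: P[∪_{i=1}^{13} A_i] ≤ Σ_i P[A_i] ≤ 13·p = 13·(1/13) = 1.
Numerically: 1 ≈ 1.000.
Is 1 < 1? NO.
Since the bound 1 is ≥ 1, the union bound is uninformative here; it does NOT by itself certify existence.

13·p = 1 ≈ 1.000; existence NOT certified by the union bound.


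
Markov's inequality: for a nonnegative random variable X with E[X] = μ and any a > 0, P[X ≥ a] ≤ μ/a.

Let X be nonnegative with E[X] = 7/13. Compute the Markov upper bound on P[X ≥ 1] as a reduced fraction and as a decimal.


μ = E[X] = 7/13, a = 1.
Markov: P[X ≥ 1] ≤ μ/a = (7/13)/1 = 7/13.
Numerically: ≈ 0.538.
(Since a = 1 > μ = 0.538, the bound 7/13 is < 1 and informative.)

P[X ≥ 1] ≤ 7/13 ≈ 0.538.


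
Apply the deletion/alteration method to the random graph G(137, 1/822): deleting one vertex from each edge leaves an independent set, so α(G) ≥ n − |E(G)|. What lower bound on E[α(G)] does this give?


E[|E(G)|] = C(137, 2)·p = 9316 · (1/822) = 34/3.
E[α(G)] ≥ n − E[|E(G)|] = 137 − 34/3 = 377/3.
Numerically: ≈ 125.66667.
(This is only a lower bound; the true E[α(G)] may be larger.)

E[α(G)] ≥ 377/3 ≈ 125.66667.
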